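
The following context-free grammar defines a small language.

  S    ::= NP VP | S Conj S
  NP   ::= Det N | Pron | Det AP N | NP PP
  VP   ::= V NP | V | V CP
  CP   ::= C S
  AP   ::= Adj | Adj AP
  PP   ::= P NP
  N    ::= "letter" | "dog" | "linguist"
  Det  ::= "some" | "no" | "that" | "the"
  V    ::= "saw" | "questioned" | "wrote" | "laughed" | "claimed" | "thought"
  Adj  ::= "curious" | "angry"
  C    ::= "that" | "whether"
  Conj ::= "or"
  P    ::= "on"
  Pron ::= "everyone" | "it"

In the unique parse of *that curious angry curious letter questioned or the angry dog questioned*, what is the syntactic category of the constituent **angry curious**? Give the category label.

AP

S
  S
    NP
      Det: that
      AP
        Adj: curious
        AP
          Adj: angry
          AP
            Adj: curious
      N: letter
    VP
      V: questioned
  Conj: or
  S
    NP
      Det: the
      AP
        Adj: angry
      N: dog
    VP
      V: questioned
The span 'angry curious' is the AP node built by AP → Adj AP.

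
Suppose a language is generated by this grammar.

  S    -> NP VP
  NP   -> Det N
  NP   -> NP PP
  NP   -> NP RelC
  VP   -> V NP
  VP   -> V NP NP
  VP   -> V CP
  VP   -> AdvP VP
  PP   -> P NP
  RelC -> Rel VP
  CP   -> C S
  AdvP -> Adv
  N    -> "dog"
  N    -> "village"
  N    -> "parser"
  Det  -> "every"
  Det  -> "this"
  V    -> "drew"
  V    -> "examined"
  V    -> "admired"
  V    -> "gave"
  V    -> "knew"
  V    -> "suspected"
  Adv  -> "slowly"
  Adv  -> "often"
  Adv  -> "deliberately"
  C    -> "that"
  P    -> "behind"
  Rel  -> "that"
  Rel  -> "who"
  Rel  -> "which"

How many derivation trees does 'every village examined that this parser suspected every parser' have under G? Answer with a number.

[S [NP [Det every] [N village]] [VP [V examined] [CP [C that] [S [NP [Det this] [N parser]] [VP [V suspected] [NP [Det every] [N parser]]]]]]]
No rule offers an alternative attachment or grouping for any span, so this is the only derivation.

1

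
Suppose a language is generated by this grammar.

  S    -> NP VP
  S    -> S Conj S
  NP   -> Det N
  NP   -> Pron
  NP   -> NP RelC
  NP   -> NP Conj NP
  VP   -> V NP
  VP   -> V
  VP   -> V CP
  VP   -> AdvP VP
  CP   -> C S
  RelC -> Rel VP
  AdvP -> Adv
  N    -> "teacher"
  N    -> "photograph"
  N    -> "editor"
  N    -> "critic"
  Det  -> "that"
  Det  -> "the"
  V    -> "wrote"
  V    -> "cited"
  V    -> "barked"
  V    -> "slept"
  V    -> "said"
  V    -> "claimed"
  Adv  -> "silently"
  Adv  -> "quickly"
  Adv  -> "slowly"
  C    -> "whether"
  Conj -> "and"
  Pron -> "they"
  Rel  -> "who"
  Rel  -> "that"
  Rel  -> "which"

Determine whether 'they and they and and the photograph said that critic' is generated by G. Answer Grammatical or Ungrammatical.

A Conj word can never sit immediately before a Conj word in any string this grammar generates, so the substring 'and and' rules out a derivation.

Ungrammatical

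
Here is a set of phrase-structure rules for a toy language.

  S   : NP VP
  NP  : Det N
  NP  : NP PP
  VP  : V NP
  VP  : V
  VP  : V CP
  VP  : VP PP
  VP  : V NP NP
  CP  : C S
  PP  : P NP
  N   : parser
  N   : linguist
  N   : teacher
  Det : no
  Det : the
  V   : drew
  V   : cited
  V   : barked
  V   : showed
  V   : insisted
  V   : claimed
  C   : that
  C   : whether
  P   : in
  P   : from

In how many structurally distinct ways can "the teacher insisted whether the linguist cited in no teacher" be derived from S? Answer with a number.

2

The two bracketings:
[S [NP [Det the] [N teacher]] [VP [V insisted] [CP [C whether] [S [NP [Det the] [N linguist]] [VP [VP [V cited]] [PP [P in] [NP [Det no] [N teacher]]]]]]]]
[S [NP [Det the] [N teacher]] [VP [VP [V insisted] [CP [C whether] [S [NP [Det the] [N linguist]] [VP [V cited]]]]] [PP [P in] [NP [Det no] [N teacher]]]]]
The trees differ in how a recursive rule is bracketed over the same span.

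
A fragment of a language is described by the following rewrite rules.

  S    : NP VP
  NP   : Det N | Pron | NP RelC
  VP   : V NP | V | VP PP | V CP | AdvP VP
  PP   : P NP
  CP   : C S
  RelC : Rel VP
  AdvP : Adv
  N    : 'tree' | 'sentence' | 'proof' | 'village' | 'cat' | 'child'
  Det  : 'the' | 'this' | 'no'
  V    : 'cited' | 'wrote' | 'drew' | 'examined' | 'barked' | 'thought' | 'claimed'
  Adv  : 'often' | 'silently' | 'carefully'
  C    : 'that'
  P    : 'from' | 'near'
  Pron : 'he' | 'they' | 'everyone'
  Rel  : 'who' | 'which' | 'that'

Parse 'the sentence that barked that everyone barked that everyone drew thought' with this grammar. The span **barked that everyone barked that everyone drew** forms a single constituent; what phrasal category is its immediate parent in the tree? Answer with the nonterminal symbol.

RelC

S
  NP
    NP
      Det: the
      N: sentence
    RelC
      Rel: that
      VP
        V: barked
        CP
          C: that
          S
            NP
              Pron: everyone
            VP
              V: barked
              CP
                C: that
                S
                  NP
                    Pron: everyone
                  VP
                    V: drew
  VP
    V: thought
The span 'barked that everyone barked that everyone drew' is the VP node built by VP → V CP.
Its mother is the RelC built by RelC → Rel VP.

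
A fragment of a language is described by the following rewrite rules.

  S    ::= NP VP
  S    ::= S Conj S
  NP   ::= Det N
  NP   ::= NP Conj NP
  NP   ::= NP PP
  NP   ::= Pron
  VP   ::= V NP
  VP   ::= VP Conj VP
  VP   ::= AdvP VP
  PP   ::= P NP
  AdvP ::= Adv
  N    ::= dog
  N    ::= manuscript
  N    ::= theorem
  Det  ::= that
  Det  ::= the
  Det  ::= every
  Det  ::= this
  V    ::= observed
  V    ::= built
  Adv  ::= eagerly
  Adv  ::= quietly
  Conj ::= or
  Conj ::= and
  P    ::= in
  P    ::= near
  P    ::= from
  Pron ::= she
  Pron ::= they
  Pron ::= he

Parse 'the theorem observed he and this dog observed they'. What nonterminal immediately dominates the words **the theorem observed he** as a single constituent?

S

S
  S
    NP
      Det: the
      N: theorem
    VP
      V: observed
      NP
        Pron: he
  Conj: and
  S
    NP
      Det: this
      N: dog
    VP
      V: observed
      NP
        Pron: they
The span 'the theorem observed he' is the S node built by S → NP VP.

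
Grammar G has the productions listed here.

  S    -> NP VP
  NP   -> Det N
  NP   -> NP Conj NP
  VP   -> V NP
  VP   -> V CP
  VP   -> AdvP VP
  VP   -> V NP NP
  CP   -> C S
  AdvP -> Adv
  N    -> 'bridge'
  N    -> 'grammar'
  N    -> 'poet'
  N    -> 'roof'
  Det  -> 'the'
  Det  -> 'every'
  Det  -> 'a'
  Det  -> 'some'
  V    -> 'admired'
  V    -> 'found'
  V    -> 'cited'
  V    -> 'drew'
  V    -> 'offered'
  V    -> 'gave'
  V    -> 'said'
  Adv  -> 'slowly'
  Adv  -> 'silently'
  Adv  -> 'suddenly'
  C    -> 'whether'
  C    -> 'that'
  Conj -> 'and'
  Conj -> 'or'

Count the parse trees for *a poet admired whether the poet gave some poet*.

[S [NP [Det a] [N poet]] [VP [V admired] [CP [C whether] [S [NP [Det the] [N poet]] [VP [V gave] [NP [Det some] [N poet]]]]]]]
No rule offers an alternative attachment or grouping for any span, so this is the only derivation.

1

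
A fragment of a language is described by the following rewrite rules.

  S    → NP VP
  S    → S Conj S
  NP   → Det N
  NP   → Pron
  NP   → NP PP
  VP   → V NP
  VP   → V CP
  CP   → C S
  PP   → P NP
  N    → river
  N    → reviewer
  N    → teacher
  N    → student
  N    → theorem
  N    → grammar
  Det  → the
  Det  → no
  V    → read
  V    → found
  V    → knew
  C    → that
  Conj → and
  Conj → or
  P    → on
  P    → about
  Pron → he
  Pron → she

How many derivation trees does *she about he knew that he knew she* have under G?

[S [NP [NP [Pron she]] [PP [P about] [NP [Pron he]]]] [VP [V knew] [CP [C that] [S [NP [Pron he]] [VP [V knew] [NP [Pron she]]]]]]]
No rule offers an alternative attachment or grouping for any span, so this is the only derivation.

1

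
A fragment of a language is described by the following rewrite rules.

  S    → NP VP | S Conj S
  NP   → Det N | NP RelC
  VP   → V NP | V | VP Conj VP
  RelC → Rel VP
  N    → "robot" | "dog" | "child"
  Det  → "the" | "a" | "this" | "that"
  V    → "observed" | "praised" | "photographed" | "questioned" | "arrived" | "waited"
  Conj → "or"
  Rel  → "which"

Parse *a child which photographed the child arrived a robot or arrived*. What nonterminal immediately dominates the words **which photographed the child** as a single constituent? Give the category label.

RelC

S
  NP
    NP
      Det: a
      N: child
    RelC
      Rel: which
      VP
        V: photographed
        NP
          Det: the
          N: child
  VP
    VP
      V: arrived
      NP
        Det: a
        N: robot
    Conj: or
    VP
      V: arrived
The span 'which photographed the child' is the RelC node built by RelC → Rel VP.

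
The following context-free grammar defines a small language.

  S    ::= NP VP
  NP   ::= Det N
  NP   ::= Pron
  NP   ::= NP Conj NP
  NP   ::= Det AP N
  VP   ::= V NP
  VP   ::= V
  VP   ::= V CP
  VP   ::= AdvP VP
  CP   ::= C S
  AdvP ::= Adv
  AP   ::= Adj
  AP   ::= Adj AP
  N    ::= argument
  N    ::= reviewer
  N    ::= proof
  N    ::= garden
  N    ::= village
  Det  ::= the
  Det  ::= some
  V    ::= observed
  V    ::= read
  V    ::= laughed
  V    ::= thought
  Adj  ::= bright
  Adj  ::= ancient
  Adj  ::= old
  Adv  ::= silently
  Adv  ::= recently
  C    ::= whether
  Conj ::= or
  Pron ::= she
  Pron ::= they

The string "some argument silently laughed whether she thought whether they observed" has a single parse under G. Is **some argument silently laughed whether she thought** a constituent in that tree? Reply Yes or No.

No

[S [NP [Det some] [N argument]] [VP [AdvP [Adv silently]] [VP [V laughed] [CP [C whether] [S [NP [Pron she]] [VP [V thought] [CP [C whether] [S [NP [Pron they]] [VP [V observed]]]]]]]]]]
The smallest constituent containing 'some argument silently laughed whether she thought' is the S spanning 'some argument silently laughed whether she thought whether they observed'; no single node in the tree dominates exactly the given words.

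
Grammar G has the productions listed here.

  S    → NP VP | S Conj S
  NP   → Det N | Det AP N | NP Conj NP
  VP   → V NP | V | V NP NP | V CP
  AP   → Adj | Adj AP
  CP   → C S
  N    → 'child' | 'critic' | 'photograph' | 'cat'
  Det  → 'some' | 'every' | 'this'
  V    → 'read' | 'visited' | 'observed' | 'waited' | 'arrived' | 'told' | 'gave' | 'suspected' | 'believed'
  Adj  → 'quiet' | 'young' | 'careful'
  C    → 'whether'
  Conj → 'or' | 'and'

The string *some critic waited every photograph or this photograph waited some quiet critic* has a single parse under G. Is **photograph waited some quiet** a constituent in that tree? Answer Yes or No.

[S [S [NP [Det some] [N critic]] [VP [V waited] [NP [Det every] [N photograph]]]] [Conj or] [S [NP [Det this] [N photograph]] [VP [V waited] [NP [Det some] [AP [Adj quiet]] [N critic]]]]]
The smallest constituent containing 'photograph waited some quiet' is the S spanning 'this photograph waited some quiet critic'; no single node in the tree dominates exactly the given words.

No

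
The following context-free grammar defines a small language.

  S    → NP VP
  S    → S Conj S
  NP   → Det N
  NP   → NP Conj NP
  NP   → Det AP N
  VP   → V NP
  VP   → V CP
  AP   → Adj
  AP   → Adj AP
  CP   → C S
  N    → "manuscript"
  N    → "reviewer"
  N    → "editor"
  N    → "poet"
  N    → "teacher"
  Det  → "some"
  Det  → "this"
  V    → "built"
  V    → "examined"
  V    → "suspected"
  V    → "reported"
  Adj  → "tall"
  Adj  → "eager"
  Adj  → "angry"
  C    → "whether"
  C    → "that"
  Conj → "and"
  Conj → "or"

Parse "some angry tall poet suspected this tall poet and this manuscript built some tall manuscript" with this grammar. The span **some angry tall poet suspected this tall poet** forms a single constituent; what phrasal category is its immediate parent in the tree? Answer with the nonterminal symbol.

S

[S [S [NP [Det some] [AP [Adj angry] [AP [Adj tall]]] [N poet]] [VP [V suspected] [NP [Det this] [AP [Adj tall]] [N poet]]]] [Conj and] [S [NP [Det this] [N manuscript]] [VP [V built] [NP [Det some] [AP [Adj tall]] [N manuscript]]]]]
The span 'some angry tall poet suspected this tall poet' is the S node built by S → NP VP.
Its mother is the S built by S → S Conj S.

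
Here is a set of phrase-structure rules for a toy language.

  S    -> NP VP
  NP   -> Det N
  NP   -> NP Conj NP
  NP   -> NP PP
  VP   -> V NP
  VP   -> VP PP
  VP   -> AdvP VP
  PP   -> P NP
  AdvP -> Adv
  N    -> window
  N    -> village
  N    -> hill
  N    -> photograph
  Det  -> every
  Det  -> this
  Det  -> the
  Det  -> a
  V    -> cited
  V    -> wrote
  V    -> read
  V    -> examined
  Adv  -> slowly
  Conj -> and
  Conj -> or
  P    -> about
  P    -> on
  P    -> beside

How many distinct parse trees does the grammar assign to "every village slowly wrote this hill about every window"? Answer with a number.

3

Two of the 3 distinct bracketings:
[S [NP [Det every] [N village]] [VP [VP [AdvP [Adv slowly]] [VP [V wrote] [NP [Det this] [N hill]]]] [PP [P about] [NP [Det every] [N window]]]]]
[S [NP [Det every] [N village]] [VP [AdvP [Adv slowly]] [VP [V wrote] [NP [NP [Det this] [N hill]] [PP [P about] [NP [Det every] [N window]]]]]]]
The difference turns on whether NP → NP PP is used at the relevant span, versus an alternative expansion of NP.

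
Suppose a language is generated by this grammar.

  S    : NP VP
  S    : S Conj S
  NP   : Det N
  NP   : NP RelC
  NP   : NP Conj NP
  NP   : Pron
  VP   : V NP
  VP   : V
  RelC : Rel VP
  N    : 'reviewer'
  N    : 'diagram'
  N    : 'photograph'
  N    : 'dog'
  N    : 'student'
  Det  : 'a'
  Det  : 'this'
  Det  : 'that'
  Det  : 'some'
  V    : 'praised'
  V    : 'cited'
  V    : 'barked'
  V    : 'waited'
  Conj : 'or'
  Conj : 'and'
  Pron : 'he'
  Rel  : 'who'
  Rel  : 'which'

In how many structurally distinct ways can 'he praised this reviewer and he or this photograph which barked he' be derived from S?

Two of the 5 distinct bracketings:
[S [NP [Pron he]] [VP [V praised] [NP [NP [NP [Det this] [N reviewer]] [Conj and] [NP [NP [Pron he]] [Conj or] [NP [Det this] [N photograph]]]] [RelC [Rel which] [VP [V barked] [NP [Pron he]]]]]]]
[S [NP [Pron he]] [VP [V praised] [NP [NP [NP [NP [Det this] [N reviewer]] [Conj and] [NP [Pron he]]] [Conj or] [NP [Det this] [N photograph]]] [RelC [Rel which] [VP [V barked] [NP [Pron he]]]]]]]
The trees differ in how a recursive rule is bracketed over the same span.

5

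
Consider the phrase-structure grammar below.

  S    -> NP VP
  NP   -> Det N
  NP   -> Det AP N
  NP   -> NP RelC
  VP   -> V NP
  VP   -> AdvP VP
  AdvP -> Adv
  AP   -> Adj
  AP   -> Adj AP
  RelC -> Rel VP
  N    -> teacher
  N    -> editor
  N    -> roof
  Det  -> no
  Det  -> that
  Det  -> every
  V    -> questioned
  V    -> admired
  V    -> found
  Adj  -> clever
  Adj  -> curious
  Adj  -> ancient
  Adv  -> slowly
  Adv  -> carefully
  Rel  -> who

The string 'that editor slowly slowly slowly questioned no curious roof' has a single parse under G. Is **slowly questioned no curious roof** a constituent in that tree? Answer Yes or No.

[S [NP [Det that] [N editor]] [VP [AdvP [Adv slowly]] [VP [AdvP [Adv slowly]] [VP [AdvP [Adv slowly]] [VP [V questioned] [NP [Det no] [AP [Adj curious]] [N roof]]]]]]]
The words 'slowly questioned no curious roof' are exhaustively dominated by a single VP node (built by VP → AdvP VP), so they form a constituent.

Yes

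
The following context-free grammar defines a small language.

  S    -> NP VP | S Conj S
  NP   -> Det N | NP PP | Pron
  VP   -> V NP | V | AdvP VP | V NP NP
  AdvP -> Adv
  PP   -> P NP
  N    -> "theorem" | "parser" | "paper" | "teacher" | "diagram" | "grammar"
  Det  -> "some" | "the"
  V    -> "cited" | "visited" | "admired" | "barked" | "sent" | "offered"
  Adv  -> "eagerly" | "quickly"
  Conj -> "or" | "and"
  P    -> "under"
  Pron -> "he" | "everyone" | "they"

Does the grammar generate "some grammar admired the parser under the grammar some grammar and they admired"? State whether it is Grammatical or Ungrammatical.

S
  S
    NP
      Det: some
      N: grammar
    VP
      V: admired
      NP
        NP
          Det: the
          N: parser
        PP
          P: under
          NP
            Det: the
            N: grammar
      NP
        Det: some
        N: grammar
  Conj: and
  S
    NP
      Pron: they
    VP
      V: admired
The bracketing above is licensed at every node by one of the given productions, with S at the root.

Grammatical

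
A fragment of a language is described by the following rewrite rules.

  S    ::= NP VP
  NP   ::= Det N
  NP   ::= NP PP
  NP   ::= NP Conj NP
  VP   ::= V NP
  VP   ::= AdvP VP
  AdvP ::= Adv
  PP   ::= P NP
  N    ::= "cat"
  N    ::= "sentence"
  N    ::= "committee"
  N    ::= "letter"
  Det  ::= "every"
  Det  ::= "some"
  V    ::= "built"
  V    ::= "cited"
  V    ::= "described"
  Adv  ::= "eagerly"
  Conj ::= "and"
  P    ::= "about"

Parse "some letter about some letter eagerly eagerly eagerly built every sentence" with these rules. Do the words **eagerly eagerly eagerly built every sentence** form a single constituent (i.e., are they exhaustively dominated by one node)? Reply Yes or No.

[S [NP [NP [Det some] [N letter]] [PP [P about] [NP [Det some] [N letter]]]] [VP [AdvP [Adv eagerly]] [VP [AdvP [Adv eagerly]] [VP [AdvP [Adv eagerly]] [VP [V built] [NP [Det every] [N sentence]]]]]]]
The words 'eagerly eagerly eagerly built every sentence' are exhaustively dominated by a single VP node (built by VP → AdvP VP), so they form a constituent.

Yes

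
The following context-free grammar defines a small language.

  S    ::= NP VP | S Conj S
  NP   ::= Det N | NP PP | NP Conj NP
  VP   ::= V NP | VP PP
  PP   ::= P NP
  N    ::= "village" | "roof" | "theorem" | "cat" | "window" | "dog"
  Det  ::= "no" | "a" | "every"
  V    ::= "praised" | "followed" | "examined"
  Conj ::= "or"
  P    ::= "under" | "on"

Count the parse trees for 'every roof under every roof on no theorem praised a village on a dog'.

Two of the 4 distinct bracketings:
[S [NP [NP [Det every] [N roof]] [PP [P under] [NP [NP [Det every] [N roof]] [PP [P on] [NP [Det no] [N theorem]]]]]] [VP [V praised] [NP [NP [Det a] [N village]] [PP [P on] [NP [Det a] [N dog]]]]]]
[S [NP [NP [Det every] [N roof]] [PP [P under] [NP [NP [Det every] [N roof]] [PP [P on] [NP [Det no] [N theorem]]]]]] [VP [VP [V praised] [NP [Det a] [N village]]] [PP [P on] [NP [Det a] [N dog]]]]]
The difference turns on whether VP → VP PP is used at the relevant span, versus an alternative expansion of VP.

4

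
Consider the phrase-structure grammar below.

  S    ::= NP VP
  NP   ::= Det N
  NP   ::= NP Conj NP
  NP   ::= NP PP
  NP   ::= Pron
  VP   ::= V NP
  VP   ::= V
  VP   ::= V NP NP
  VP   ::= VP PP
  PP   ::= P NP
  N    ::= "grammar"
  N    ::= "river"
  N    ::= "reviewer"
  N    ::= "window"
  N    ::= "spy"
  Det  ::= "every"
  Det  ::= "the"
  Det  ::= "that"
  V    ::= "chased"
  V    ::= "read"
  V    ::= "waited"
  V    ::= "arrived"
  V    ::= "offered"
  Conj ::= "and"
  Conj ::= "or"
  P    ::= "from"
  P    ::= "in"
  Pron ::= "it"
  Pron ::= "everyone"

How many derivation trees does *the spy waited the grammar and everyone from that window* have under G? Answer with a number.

3

Two of the 3 distinct bracketings:
[S [NP [Det the] [N spy]] [VP [V waited] [NP [NP [Det the] [N grammar]] [Conj and] [NP [NP [Pron everyone]] [PP [P from] [NP [Det that] [N window]]]]]]]
[S [NP [Det the] [N spy]] [VP [V waited] [NP [NP [NP [Det the] [N grammar]] [Conj and] [NP [Pron everyone]]] [PP [P from] [NP [Det that] [N window]]]]]]
The trees differ in how a recursive rule is bracketed over the same span.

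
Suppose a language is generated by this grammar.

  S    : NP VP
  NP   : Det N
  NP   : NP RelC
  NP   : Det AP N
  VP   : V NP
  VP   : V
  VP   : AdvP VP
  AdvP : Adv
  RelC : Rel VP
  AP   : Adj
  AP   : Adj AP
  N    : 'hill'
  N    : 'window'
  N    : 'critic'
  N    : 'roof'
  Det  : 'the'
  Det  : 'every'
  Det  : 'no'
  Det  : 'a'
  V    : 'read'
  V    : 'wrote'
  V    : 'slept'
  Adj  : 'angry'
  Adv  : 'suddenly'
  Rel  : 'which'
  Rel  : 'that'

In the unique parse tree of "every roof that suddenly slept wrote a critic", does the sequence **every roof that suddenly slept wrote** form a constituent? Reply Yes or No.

[S [NP [NP [Det every] [N roof]] [RelC [Rel that] [VP [AdvP [Adv suddenly]] [VP [V slept]]]]] [VP [V wrote] [NP [Det a] [N critic]]]]
The smallest constituent containing 'every roof that suddenly slept wrote' is the S spanning 'every roof that suddenly slept wrote a critic'; no single node in the tree dominates exactly the given words.

No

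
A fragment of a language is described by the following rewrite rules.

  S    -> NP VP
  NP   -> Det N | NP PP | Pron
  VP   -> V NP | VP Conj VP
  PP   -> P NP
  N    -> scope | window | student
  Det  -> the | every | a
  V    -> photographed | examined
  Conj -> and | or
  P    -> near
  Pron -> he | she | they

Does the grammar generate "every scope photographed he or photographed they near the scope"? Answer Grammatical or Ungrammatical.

[S [NP [Det every] [N scope]] [VP [VP [V photographed] [NP [Pron he]]] [Conj or] [VP [V photographed] [NP [NP [Pron they]] [PP [P near] [NP [Det the] [N scope]]]]]]]
The bracketing above is licensed at every node by one of the given productions, with S at the root.

Grammatical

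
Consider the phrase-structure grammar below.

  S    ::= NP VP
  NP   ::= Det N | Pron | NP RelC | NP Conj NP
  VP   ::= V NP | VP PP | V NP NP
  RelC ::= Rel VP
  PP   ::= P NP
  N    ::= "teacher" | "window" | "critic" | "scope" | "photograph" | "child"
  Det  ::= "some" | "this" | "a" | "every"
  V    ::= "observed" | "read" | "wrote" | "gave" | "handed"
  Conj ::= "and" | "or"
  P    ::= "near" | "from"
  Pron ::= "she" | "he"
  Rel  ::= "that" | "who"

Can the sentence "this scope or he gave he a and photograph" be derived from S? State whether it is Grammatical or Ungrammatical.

A Det word can never sit immediately before a Conj word in any string this grammar generates, so the substring 'a and' rules out a derivation.

Ungrammatical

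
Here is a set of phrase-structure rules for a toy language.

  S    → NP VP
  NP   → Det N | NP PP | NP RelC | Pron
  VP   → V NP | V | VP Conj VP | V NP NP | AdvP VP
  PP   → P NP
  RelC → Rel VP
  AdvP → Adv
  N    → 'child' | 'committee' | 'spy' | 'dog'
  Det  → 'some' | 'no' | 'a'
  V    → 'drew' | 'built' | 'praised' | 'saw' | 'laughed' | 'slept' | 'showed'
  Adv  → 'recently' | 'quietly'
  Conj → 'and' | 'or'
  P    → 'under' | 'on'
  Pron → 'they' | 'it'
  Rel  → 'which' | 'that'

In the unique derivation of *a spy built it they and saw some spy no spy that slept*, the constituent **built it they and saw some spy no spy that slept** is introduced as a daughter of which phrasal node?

S
  NP
    Det: a
    N: spy
  VP
    VP
      V: built
      NP
        Pron: it
      NP
        Pron: they
    Conj: and
    VP
      V: saw
      NP
        Det: some
        N: spy
      NP
        NP
          Det: no
          N: spy
        RelC
          Rel: that
          VP
            V: slept
The span 'built it they and saw some spy no spy that slept' is the VP node built by VP → VP Conj VP.
Its mother is the S built by S → NP VP.

S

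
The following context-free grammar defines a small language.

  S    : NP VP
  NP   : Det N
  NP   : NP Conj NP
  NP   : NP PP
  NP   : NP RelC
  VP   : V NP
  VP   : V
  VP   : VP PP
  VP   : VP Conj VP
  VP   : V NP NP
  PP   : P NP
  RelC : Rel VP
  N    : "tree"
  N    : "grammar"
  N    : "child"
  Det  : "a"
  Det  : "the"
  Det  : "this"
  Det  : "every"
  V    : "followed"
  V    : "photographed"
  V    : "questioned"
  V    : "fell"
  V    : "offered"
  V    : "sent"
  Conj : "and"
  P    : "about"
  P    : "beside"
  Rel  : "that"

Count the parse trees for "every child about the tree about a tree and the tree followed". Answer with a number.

5

Two of the 5 distinct bracketings:
[S [NP [NP [NP [Det every] [N child]] [PP [P about] [NP [NP [Det the] [N tree]] [PP [P about] [NP [Det a] [N tree]]]]]] [Conj and] [NP [Det the] [N tree]]] [VP [V followed]]]
[S [NP [NP [NP [NP [Det every] [N child]] [PP [P about] [NP [Det the] [N tree]]]] [PP [P about] [NP [Det a] [N tree]]]] [Conj and] [NP [Det the] [N tree]]] [VP [V followed]]]
The trees differ in how a recursive rule is bracketed over the same span.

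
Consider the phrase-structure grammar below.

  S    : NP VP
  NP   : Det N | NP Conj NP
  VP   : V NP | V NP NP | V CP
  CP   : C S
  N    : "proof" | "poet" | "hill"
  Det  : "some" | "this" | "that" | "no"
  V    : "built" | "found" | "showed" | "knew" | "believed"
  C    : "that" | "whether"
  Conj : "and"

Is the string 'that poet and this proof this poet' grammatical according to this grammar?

For S → NP VP, every NP-prefix leaves a non-VP remainder: after 'that poet' the remainder is not a VP; after 'that poet and this proof' the remainder is not a VP.

Ungrammatical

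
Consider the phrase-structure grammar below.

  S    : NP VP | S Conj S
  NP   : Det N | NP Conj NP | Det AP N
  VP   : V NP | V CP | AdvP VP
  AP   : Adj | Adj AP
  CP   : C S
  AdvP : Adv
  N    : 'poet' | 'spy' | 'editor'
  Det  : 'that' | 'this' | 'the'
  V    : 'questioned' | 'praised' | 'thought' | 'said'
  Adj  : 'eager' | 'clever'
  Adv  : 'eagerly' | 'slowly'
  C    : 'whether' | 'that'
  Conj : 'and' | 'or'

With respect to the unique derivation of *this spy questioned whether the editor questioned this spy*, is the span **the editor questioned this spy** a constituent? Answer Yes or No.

[S [NP [Det this] [N spy]] [VP [V questioned] [CP [C whether] [S [NP [Det the] [N editor]] [VP [V questioned] [NP [Det this] [N spy]]]]]]]
The words 'the editor questioned this spy' are exhaustively dominated by a single S node (built by S → NP VP), so they form a constituent.

Yes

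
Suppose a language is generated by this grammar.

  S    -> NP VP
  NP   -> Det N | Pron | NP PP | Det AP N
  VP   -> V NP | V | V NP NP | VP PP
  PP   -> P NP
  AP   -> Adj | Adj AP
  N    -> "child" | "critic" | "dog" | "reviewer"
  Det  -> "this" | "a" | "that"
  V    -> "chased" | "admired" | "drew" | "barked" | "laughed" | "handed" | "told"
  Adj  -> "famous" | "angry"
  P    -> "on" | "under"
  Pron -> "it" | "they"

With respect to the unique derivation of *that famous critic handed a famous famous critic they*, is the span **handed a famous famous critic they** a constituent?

[S [NP [Det that] [AP [Adj famous]] [N critic]] [VP [V handed] [NP [Det a] [AP [Adj famous] [AP [Adj famous]]] [N critic]] [NP [Pron they]]]]
The words 'handed a famous famous critic they' are exhaustively dominated by a single VP node (built by VP → V NP NP), so they form a constituent.

Yes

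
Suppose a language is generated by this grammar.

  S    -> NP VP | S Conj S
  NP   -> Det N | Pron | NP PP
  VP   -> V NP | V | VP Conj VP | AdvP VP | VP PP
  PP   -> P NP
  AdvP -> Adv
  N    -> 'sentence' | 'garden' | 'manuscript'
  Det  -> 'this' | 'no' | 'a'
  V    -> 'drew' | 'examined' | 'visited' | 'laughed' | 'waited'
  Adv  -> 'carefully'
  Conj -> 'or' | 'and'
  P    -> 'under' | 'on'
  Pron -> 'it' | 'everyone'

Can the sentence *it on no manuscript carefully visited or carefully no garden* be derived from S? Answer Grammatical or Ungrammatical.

An Adv word can never sit immediately before a Det word in any string this grammar generates, so the substring 'carefully no' rules out a derivation.

Ungrammatical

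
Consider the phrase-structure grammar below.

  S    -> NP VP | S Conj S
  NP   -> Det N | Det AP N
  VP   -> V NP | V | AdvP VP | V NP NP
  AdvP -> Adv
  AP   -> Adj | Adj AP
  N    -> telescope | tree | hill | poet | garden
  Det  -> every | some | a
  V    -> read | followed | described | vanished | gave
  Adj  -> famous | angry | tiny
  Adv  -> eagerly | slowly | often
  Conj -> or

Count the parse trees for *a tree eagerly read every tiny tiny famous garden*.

1

[S [NP [Det a] [N tree]] [VP [AdvP [Adv eagerly]] [VP [V read] [NP [Det every] [AP [Adj tiny] [AP [Adj tiny] [AP [Adj famous]]]] [N garden]]]]]
No rule offers an alternative attachment or grouping for any span, so this is the only derivation.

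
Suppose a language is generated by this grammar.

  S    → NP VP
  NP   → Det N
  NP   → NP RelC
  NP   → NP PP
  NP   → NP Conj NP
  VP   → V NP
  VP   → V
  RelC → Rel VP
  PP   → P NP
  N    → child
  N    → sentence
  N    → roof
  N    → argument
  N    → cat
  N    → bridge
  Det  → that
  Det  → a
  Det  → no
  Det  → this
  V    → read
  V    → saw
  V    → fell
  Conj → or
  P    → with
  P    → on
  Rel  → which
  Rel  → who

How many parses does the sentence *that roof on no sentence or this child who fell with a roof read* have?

9

Two of the 9 distinct bracketings:
[S [NP [NP [Det that] [N roof]] [PP [P on] [NP [NP [NP [NP [Det no] [N sentence]] [Conj or] [NP [Det this] [N child]]] [RelC [Rel who] [VP [V fell]]]] [PP [P with] [NP [Det a] [N roof]]]]]] [VP [V read]]]
[S [NP [NP [Det that] [N roof]] [PP [P on] [NP [NP [NP [Det no] [N sentence]] [Conj or] [NP [NP [Det this] [N child]] [RelC [Rel who] [VP [V fell]]]]] [PP [P with] [NP [Det a] [N roof]]]]]] [VP [V read]]]
The trees differ in how a recursive rule is bracketed over the same span.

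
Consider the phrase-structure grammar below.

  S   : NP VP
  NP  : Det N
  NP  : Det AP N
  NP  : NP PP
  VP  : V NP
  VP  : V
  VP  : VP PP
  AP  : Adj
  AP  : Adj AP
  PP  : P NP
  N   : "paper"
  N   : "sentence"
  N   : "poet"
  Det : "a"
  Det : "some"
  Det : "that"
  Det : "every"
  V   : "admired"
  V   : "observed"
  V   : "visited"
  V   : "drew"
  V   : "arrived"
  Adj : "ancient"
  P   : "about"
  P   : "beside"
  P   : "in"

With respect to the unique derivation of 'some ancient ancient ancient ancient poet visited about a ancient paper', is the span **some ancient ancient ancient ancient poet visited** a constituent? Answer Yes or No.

[S [NP [Det some] [AP [Adj ancient] [AP [Adj ancient] [AP [Adj ancient] [AP [Adj ancient]]]]] [N poet]] [VP [VP [V visited]] [PP [P about] [NP [Det a] [AP [Adj ancient]] [N paper]]]]]
The smallest constituent containing 'some ancient ancient ancient ancient poet visited' is the S spanning 'some ancient ancient ancient ancient poet visited about a ancient paper'; no single node in the tree dominates exactly the given words.

No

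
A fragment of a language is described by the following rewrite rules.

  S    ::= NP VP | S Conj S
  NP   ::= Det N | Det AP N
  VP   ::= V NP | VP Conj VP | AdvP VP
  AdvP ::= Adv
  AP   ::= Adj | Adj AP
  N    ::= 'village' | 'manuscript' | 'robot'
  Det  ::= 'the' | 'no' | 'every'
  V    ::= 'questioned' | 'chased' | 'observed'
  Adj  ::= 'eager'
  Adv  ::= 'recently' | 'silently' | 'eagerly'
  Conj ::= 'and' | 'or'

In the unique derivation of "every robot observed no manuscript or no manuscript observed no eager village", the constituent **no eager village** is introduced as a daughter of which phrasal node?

VP

[S [S [NP [Det every] [N robot]] [VP [V observed] [NP [Det no] [N manuscript]]]] [Conj or] [S [NP [Det no] [N manuscript]] [VP [V observed] [NP [Det no] [AP [Adj eager]] [N village]]]]]
The span 'no eager village' is the NP node built by NP → Det AP N.
Its mother is the VP built by VP → V NP.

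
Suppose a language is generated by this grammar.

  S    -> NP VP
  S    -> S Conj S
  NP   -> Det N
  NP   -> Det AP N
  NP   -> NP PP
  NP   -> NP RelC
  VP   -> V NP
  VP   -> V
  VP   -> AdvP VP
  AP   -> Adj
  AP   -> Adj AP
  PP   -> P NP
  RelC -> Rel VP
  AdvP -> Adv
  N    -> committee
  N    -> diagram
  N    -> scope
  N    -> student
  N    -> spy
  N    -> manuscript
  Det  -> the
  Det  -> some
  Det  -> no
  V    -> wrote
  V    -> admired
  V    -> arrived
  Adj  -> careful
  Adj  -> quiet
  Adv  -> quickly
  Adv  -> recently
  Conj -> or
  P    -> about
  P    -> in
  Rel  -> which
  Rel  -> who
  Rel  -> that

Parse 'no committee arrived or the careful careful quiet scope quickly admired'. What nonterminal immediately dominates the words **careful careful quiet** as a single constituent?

AP

[S [S [NP [Det no] [N committee]] [VP [V arrived]]] [Conj or] [S [NP [Det the] [AP [Adj careful] [AP [Adj careful] [AP [Adj quiet]]]] [N scope]] [VP [AdvP [Adv quickly]] [VP [V admired]]]]]
The span 'careful careful quiet' is the AP node built by AP → Adj AP.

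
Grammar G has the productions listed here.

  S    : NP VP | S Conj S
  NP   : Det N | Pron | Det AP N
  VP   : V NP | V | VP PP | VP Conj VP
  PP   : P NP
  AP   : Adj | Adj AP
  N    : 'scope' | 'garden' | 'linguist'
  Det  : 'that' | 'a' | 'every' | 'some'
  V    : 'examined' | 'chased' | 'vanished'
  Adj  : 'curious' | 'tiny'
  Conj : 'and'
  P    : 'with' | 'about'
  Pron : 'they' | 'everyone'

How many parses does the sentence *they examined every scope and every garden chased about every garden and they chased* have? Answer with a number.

2

The two bracketings:
[S [S [NP [Pron they]] [VP [V examined] [NP [Det every] [N scope]]]] [Conj and] [S [S [NP [Det every] [N garden]] [VP [VP [V chased]] [PP [P about] [NP [Det every] [N garden]]]]] [Conj and] [S [NP [Pron they]] [VP [V chased]]]]]
[S [S [S [NP [Pron they]] [VP [V examined] [NP [Det every] [N scope]]]] [Conj and] [S [NP [Det every] [N garden]] [VP [VP [V chased]] [PP [P about] [NP [Det every] [N garden]]]]]] [Conj and] [S [NP [Pron they]] [VP [V chased]]]]
The trees differ in how a recursive rule is bracketed over the same span.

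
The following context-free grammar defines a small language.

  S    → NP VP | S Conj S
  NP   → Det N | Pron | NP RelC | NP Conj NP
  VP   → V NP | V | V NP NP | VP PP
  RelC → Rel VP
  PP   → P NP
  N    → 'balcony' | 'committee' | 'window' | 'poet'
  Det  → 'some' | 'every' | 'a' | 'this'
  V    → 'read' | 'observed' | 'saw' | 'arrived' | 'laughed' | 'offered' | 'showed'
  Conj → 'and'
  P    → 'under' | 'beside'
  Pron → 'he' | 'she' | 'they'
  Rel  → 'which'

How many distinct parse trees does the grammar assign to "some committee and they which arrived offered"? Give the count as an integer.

The two bracketings:
[S [NP [NP [NP [Det some] [N committee]] [Conj and] [NP [Pron they]]] [RelC [Rel which] [VP [V arrived]]]] [VP [V offered]]]
[S [NP [NP [Det some] [N committee]] [Conj and] [NP [NP [Pron they]] [RelC [Rel which] [VP [V arrived]]]]] [VP [V offered]]]
The trees differ in how a recursive rule is bracketed over the same span.

2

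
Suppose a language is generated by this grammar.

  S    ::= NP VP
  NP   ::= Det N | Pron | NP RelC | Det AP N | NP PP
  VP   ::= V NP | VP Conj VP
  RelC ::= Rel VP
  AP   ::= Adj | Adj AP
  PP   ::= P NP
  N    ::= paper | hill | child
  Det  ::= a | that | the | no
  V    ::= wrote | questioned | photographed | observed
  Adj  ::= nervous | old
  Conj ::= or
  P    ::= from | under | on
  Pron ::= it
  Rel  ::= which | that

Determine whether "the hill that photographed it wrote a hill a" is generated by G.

An N word can never sit immediately before a Det word in any string this grammar generates, so the substring 'hill a' rules out a derivation.

Ungrammatical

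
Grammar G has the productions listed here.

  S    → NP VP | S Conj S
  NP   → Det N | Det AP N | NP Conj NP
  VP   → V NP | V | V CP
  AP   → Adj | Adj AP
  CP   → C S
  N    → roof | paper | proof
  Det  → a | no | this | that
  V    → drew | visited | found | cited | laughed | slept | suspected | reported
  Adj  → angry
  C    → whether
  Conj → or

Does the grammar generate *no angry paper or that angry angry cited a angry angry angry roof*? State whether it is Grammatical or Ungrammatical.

An Adj word can never sit immediately before a V word in any string this grammar generates, so the substring 'angry cited' rules out a derivation.

Ungrammatical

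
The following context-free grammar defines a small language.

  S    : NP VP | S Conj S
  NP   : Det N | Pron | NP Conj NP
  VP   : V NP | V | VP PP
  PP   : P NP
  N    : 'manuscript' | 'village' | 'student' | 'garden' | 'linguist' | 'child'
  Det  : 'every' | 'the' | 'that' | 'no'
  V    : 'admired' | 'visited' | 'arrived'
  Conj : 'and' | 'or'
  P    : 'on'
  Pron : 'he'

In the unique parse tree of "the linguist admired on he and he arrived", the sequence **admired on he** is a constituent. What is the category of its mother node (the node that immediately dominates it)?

S

S
  S
    NP
      Det: the
      N: linguist
    VP
      VP
        V: admired
      PP
        P: on
        NP
          Pron: he
  Conj: and
  S
    NP
      Pron: he
    VP
      V: arrived
The span 'admired on he' is the VP node built by VP → VP PP.
Its mother is the S built by S → NP VP.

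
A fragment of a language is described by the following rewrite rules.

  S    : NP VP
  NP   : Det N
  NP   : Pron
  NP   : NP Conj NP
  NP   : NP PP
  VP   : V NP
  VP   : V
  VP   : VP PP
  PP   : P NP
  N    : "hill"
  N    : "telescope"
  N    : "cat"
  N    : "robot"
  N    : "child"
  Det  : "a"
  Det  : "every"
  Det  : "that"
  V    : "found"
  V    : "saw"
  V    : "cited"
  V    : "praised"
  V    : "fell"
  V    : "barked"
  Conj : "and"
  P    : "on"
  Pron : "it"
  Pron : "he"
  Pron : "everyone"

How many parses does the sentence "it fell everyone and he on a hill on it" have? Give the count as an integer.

9

Two of the 9 distinct bracketings:
[S [NP [Pron it]] [VP [V fell] [NP [NP [Pron everyone]] [Conj and] [NP [NP [Pron he]] [PP [P on] [NP [NP [Det a] [N hill]] [PP [P on] [NP [Pron it]]]]]]]]]
[S [NP [Pron it]] [VP [V fell] [NP [NP [Pron everyone]] [Conj and] [NP [NP [NP [Pron he]] [PP [P on] [NP [Det a] [N hill]]]] [PP [P on] [NP [Pron it]]]]]]]
The trees differ in how a recursive rule is bracketed over the same span.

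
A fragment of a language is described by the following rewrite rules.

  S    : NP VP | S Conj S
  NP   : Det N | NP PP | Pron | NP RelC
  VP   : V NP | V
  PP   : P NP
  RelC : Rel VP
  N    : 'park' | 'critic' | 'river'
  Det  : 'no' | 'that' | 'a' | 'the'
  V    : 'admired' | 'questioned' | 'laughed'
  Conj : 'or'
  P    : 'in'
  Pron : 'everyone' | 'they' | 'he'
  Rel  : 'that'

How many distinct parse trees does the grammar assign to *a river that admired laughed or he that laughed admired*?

[S [S [NP [NP [Det a] [N river]] [RelC [Rel that] [VP [V admired]]]] [VP [V laughed]]] [Conj or] [S [NP [NP [Pron he]] [RelC [Rel that] [VP [V laughed]]]] [VP [V admired]]]]
No rule offers an alternative attachment or grouping for any span, so this is the only derivation.

1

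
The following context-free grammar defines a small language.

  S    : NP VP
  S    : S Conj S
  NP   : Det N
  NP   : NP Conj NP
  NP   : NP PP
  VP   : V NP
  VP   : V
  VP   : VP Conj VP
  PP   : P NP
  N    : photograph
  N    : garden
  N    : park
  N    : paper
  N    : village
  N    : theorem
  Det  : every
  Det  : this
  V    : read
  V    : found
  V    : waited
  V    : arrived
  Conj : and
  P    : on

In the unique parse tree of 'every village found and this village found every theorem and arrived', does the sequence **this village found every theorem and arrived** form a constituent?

Yes

[S [S [NP [Det every] [N village]] [VP [V found]]] [Conj and] [S [NP [Det this] [N village]] [VP [VP [V found] [NP [Det every] [N theorem]]] [Conj and] [VP [V arrived]]]]]
The words 'this village found every theorem and arrived' are exhaustively dominated by a single S node (built by S → NP VP), so they form a constituent.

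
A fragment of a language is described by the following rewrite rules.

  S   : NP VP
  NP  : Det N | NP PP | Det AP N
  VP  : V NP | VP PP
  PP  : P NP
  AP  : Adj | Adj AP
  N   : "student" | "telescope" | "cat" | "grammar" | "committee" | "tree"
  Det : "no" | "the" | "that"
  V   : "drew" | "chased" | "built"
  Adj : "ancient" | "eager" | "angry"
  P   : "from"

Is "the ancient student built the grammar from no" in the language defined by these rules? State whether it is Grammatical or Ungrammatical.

For S → NP VP, the only prefix that parses as NP is 'the ancient student', but the remainder 'built the grammar from no' is not a VP under these rules.

Ungrammatical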